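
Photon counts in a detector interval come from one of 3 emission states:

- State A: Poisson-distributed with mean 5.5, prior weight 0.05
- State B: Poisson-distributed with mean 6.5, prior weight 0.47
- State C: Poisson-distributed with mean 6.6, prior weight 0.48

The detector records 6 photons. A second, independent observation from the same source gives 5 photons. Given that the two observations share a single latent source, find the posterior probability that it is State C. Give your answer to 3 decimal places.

Posterior ∝ prior × likelihood, so P(k | x) ∝ π_k f_k(x); normalise over all components.
Since both observations come from the same component, the likelihood for component k is f_k(x₁)·f_k(x₂).
  p_A = [0.157117] × [0.171401] = 0.02693
  p_B = [0.157483] × [0.145369] = 0.0228931
  p_C = [0.156166] × [0.141969] = 0.0221709
Prior × likelihood for each component:
  π_A·p_A = 0.05 × 0.02693 = 0.0013465
  π_B·p_B = 0.47 × 0.0228931 = 0.0107598
  π_C·p_C = 0.48 × 0.0221709 = 0.010642
Marginal: 0.0013465 + 0.0107598 + 0.010642 = 0.0227483
P(State C | x₁,x₂) ≈ 0.468

0.468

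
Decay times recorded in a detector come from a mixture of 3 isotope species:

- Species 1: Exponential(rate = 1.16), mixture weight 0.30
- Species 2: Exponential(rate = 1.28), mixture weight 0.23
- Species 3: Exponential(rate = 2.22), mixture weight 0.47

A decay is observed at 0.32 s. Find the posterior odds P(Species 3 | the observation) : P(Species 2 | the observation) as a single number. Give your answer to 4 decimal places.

2.6235

The posterior odds equal the prior odds times the likelihood ratio: (π_i/π_j)·(f_i(x)/f_j(x)).
Component likelihoods at x = 0.32 s:
  f_1 = 0.800291
  f_2 = 0.849812
  f_3 = 1.09101
Odds = (0.47/0.23) × (1.09101/0.849812) = 2.04348 × 1.28383 ≈ 2.6235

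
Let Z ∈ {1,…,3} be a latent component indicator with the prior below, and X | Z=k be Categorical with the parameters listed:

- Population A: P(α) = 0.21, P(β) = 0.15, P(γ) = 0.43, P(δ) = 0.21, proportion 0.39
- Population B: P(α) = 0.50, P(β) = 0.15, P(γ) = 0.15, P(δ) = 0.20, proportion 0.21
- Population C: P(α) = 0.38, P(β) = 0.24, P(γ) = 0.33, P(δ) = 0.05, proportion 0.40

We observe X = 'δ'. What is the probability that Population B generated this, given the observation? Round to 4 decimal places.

The responsibility of component k is π_k f_k(x) divided by Σ_j π_j f_j(x).
Categorical probabilities:
  p_A = P(δ | comp) = 0.21
  p_B = P(δ | comp) = 0.20
  p_C = P(δ | comp) = 0.05
Prior × likelihood for each component:
  π_A·p_A = 0.39 × 0.21 = 0.0819
  π_B·p_B = 0.21 × 0.2 = 0.042
  π_C·p_C = 0.40 × 0.05 = 0.02
Sum: 0.0819 + 0.042 + 0.02 = 0.1439
So the posterior for Population B is 0.042 / 0.1439 ≈ 0.2919.

0.2919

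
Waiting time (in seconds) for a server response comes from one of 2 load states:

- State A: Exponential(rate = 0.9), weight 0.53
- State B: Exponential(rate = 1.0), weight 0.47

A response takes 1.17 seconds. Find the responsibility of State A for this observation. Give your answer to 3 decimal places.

By Bayes' theorem, P(k | x) = π_k f_k(x) / Σ_j π_j f_j(x).
Evaluate each component's likelihood at the observed value:
  p_A = 0.9·e^(−0.9·1.17) = 0.9·e^(−1.0530) = 0.314001
  p_B = 1.0·e^(−1.0·1.17) = 1.0·e^(−1.1700) = 0.310367
Weight by the priors:
  π_A·p_A = 0.53 × 0.314001 = 0.16642
  π_B·p_B = 0.47 × 0.310367 = 0.145872
Marginal: 0.16642 + 0.145872 = 0.312293
P(State A | 1.17 seconds) ≈ 0.533

0.533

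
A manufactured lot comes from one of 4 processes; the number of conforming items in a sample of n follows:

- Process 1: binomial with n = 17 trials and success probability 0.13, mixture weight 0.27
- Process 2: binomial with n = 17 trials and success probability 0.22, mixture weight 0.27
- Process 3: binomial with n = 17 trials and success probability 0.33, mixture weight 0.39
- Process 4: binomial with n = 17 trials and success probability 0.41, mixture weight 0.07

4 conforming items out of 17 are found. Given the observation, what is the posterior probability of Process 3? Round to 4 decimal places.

Posterior ∝ prior × likelihood, so P(k | x) ∝ π_k f_k(x); normalise over all components.
Evaluate each component's likelihood at the observed value:
  p_1 = 0.111199
  p_2 = 0.220545
  p_3 = 0.154741
  p_4 = 0.0705974
Prior × likelihood for each component:
  π_1·p_1 = 0.27 × 0.111199 = 0.0300237
  π_2·p_2 = 0.27 × 0.220545 = 0.0595472
  π_3·p_3 = 0.39 × 0.154741 = 0.060349
  π_4·p_4 = 0.07 × 0.0705974 = 0.00494182
Normaliser: 0.0300237 + 0.0595472 + 0.060349 + 0.00494182 = 0.154862
Responsibility of Process 3: 0.060349 / 0.154862 ≈ 0.3897

0.3897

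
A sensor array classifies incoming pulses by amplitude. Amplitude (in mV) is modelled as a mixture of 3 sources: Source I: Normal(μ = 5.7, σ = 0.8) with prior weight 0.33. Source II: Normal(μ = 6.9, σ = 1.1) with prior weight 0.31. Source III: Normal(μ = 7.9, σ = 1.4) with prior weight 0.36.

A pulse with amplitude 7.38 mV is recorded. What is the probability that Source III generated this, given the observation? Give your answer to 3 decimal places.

0.443

By Bayes' theorem, P(k | x) = P(Z=k) f_k(x) / Σ_j P(Z=j) f_j(x).
Normal densities:
  p_I = (1/(0.8·√(2π)))·exp(−(7.38−5.7)²/(2·0.8²)) = 0.498678·exp(-2.20500) = 0.0549795
  p_II = (1/(1.1·√(2π)))·exp(−(7.38−6.9)²/(2·1.1²)) = 0.362675·exp(-0.09521) = 0.329739
  p_III = (1/(1.4·√(2π)))·exp(−(7.38−7.9)²/(2·1.4²)) = 0.284959·exp(-0.06898) = 0.265965
Unnormalised posteriors:
  P(Z=I)·p_I = 0.33 × 0.0549795 = 0.0181432
  P(Z=II)·p_II = 0.31 × 0.329739 = 0.102219
  P(Z=III)·p_III = 0.36 × 0.265965 = 0.0957474
Evidence: 0.0181432 + 0.102219 + 0.0957474 = 0.21611
Responsibility of Source III: 0.0957474 / 0.21611 ≈ 0.443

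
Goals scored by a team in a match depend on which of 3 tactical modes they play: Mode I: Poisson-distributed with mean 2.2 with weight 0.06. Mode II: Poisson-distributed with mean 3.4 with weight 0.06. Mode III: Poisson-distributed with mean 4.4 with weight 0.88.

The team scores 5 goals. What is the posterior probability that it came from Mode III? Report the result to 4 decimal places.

0.9343

By Bayes' theorem, P(k | x) = w_k f_k(x) / Σ_j w_j f_j(x).
Component likelihoods at x = 5 goals:
  p_I = e^(−2.2)·2.2^5/5! = 0.0475866
  p_II = e^(−3.4)·3.4^5/5! = 0.126361
  p_III = e^(−4.4)·4.4^5/5! = 0.168728
Unnormalised posteriors:
  w_I·p_I = 0.06 × 0.0475866 = 0.00285519
  w_II·p_II = 0.06 × 0.126361 = 0.00758164
  w_III·p_III = 0.88 × 0.168728 = 0.14848
Normaliser: 0.00285519 + 0.00758164 + 0.14848 = 0.158917
P(Mode III | x) = 0.14848 / 0.158917 ≈ 0.9343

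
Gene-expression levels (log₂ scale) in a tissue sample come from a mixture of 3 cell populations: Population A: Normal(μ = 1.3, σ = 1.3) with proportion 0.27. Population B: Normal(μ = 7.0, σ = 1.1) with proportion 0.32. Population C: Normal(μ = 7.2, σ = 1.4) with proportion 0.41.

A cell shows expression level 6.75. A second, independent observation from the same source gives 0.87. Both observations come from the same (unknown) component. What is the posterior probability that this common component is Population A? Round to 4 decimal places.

P(component k | x) = P(Z=k)·f_k(x) / marginal(x), where marginal(x) = Σ_j P(Z=j)·f_j(x).
Since both observations come from the same component, the likelihood for component k is f_k(x₁)·f_k(x₂).
  L_A = [4.68282e-05] × [0.290542] = 1.36056e-05
  L_B = [0.353428] × [6.54556e-08] = 2.31339e-08
  L_C = [0.270612] × [1.03651e-05] = 2.80491e-06
Unnormalised posteriors:
  P(Z=A)·L_A = 0.27 × 1.36056e-05 = 3.6735e-06
  P(Z=B)·L_B = 0.32 × 2.31339e-08 = 7.40284e-09
  P(Z=C)·L_C = 0.41 × 2.80491e-06 = 1.15001e-06
Normaliser: 3.6735e-06 + 7.40284e-09 + 1.15001e-06 = 4.83092e-06
P(Population A | x) ≈ 0.7604

0.7604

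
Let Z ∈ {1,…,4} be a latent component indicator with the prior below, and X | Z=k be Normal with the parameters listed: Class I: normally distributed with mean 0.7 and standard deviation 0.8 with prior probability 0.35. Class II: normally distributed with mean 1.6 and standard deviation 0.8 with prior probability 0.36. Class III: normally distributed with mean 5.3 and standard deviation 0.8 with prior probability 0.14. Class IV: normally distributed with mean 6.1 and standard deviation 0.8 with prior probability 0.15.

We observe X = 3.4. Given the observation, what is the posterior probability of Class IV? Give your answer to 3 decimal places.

Posterior ∝ prior × likelihood, so P(k | x) ∝ π_k f_k(x); normalise over all components.
Evaluate each component's likelihood at the observed value:
  f_I = 0.0016764
  f_II = 0.0396746
  f_III = 0.0297149
  f_IV = 0.0016764
Multiply by the mixture weights:
  π_I·f_I = 0.35 × 0.0016764 = 0.00058674
  π_II·f_II = 0.36 × 0.0396746 = 0.0142828
  π_III·f_III = 0.14 × 0.0297149 = 0.00416008
  π_IV·f_IV = 0.15 × 0.0016764 = 0.00025146
Evidence: 0.00058674 + 0.0142828 + 0.00416008 + 0.00025146 = 0.0192811
P(Class IV | x) ≈ 0.013

0.013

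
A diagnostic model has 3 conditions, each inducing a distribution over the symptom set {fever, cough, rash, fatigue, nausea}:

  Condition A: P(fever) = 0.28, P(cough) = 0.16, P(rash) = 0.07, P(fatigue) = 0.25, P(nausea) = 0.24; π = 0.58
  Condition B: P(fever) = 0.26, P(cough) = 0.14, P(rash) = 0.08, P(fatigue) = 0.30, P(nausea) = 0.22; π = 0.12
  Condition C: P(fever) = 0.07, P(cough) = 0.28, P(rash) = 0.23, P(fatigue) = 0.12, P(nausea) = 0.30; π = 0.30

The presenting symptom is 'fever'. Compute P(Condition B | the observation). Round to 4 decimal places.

0.1454

The responsibility of component k is w_k f_k(x) divided by Σ_j w_j f_j(x).
Evaluate each component's likelihood at the observed value:
  L_A = P(fever | comp) = 0.28
  L_B = P(fever | comp) = 0.26
  L_C = P(fever | comp) = 0.07
Unnormalised posteriors:
  w_A·L_A = 0.58 × 0.28 = 0.1624
  w_B·L_B = 0.12 × 0.26 = 0.0312
  w_C·L_C = 0.30 × 0.07 = 0.021
Denominator: 0.1624 + 0.0312 + 0.021 = 0.2146
P(Condition B | data) = 0.0312 / 0.2146 ≈ 0.1454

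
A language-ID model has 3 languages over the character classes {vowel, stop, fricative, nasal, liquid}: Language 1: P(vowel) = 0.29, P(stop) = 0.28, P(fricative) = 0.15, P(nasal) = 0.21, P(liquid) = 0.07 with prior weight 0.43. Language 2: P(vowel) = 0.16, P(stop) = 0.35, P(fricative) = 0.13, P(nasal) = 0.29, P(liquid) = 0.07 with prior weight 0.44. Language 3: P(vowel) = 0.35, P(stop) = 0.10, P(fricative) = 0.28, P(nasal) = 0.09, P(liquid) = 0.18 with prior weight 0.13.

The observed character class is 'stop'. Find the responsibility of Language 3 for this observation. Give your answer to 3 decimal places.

0.045

By Bayes' theorem, P(k | x) = π_k f_k(x) / Σ_j π_j f_j(x).
Component likelihoods at x = 'stop':
  f_1 = 0.28
  f_2 = 0.35
  f_3 = 0.1
Prior × likelihood for each component:
  π_1·f_1 = 0.43 × 0.28 = 0.1204
  π_2·f_2 = 0.44 × 0.35 = 0.154
  π_3·f_3 = 0.13 × 0.1 = 0.013
Evidence: 0.1204 + 0.154 + 0.013 = 0.2874
So the posterior for Language 3 is 0.013 / 0.2874 ≈ 0.045.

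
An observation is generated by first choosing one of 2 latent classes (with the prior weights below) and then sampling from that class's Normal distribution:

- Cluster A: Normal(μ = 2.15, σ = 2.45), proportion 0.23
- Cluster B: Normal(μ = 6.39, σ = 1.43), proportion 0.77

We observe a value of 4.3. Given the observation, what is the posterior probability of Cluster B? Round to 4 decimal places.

0.7434

Apply Bayes' rule: the posterior for each component is proportional to its prior times its likelihood at x.
Evaluate each component's likelihood at the observed value:
  f_A = (1/(2.45·√(2π)))·exp(−(4.3−2.15)²/(2·2.45²)) = 0.162834·exp(-0.38505) = 0.110795
  f_B = (1/(1.43·√(2π)))·exp(−(4.3−6.39)²/(2·1.43²)) = 0.278981·exp(-1.06805) = 0.0958798
Prior × likelihood for each component:
  w_A·f_A = 0.23 × 0.110795 = 0.0254828
  w_B·f_B = 0.77 × 0.0958798 = 0.0738274
Sum: 0.0254828 + 0.0738274 = 0.0993102
P(Cluster B | data) = 0.0738274 / 0.0993102 ≈ 0.7434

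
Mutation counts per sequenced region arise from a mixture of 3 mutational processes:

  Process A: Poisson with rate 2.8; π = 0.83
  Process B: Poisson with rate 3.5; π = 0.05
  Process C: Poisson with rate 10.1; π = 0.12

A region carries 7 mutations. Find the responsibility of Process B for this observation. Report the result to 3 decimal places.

By Bayes' theorem, P(k | x) = π_k f_k(x) / Σ_j π_j f_j(x).
Evaluate each component's likelihood at the observed value:
  f_A = e^(−2.8)·2.8^7/7! = 0.0162799
  f_B = e^(−3.5)·3.5^7/7! = 0.0385492
  f_C = e^(−10.1)·10.1^7/7! = 0.0873866
Weight by the priors:
  π_A·f_A = 0.83 × 0.0162799 = 0.0135123
  π_B·f_B = 0.05 × 0.0385492 = 0.00192746
  π_C·f_C = 0.12 × 0.0873866 = 0.0104864
Sum: 0.0135123 + 0.00192746 + 0.0104864 = 0.0259261
P(Process B | x) = 0.00192746 / 0.0259261 ≈ 0.074

0.074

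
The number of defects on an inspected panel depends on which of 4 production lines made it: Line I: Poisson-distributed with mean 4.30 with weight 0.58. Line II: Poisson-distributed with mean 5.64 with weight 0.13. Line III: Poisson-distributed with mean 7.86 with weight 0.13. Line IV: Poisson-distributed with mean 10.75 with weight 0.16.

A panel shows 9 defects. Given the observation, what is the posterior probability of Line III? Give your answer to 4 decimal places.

By Bayes' theorem, P(k | x) = π_k f_k(x) / Σ_j π_j f_j(x).
Evaluate each component's likelihood at the observed value:
  L_I = 0.0187926
  L_II = 0.0565364
  L_III = 0.121755
  L_IV = 0.113305
Prior × likelihood for each component:
  π_I·L_I = 0.58 × 0.0187926 = 0.0108997
  π_II·L_II = 0.13 × 0.0565364 = 0.00734973
  π_III·L_III = 0.13 × 0.121755 = 0.0158281
  π_IV·L_IV = 0.16 × 0.113305 = 0.0181287
Sum: 0.0108997 + 0.00734973 + 0.0158281 + 0.0181287 = 0.0522063
Responsibility of Line III: 0.0158281 / 0.0522063 ≈ 0.3032

0.3032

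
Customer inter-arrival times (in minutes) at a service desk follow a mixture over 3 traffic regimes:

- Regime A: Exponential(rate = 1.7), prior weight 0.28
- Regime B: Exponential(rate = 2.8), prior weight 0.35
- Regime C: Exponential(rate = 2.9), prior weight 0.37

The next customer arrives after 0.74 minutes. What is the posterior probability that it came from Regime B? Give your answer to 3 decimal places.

0.321

P(component k | x) = π_k·f_k(x) / marginal(x), where marginal(x) = Σ_j π_j·f_j(x).
Component likelihoods at x = 0.74 minutes:
  L_A = 1.7·e^(−1.7·0.74) = 1.7·e^(−1.2580) = 0.483177
  L_B = 2.8·e^(−2.8·0.74) = 2.8·e^(−2.0720) = 0.352614
  L_C = 2.9·e^(−2.9·0.74) = 2.9·e^(−2.1460) = 0.339158
Unnormalised posteriors:
  π_A·L_A = 0.28 × 0.483177 = 0.13529
  π_B·L_B = 0.35 × 0.352614 = 0.123415
  π_C·L_C = 0.37 × 0.339158 = 0.125488
Marginal: 0.13529 + 0.123415 + 0.125488 = 0.384193
So the posterior for Regime B is 0.123415 / 0.384193 ≈ 0.321.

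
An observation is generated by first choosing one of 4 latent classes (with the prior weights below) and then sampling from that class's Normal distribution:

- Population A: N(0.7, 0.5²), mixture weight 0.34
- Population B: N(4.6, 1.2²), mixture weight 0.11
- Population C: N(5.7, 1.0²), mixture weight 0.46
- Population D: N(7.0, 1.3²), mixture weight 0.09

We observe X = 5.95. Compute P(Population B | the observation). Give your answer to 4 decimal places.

Posterior ∝ prior × likelihood, so P(k | x) ∝ π_k f_k(x); normalise over all components.
Evaluate each component's likelihood at the observed value:
  p_A = (1/(0.5·√(2π)))·exp(−(5.95−0.7)²/(2·0.5²)) = 0.797885·exp(-55.12500) = 9.15075e-25
  p_B = (1/(1.2·√(2π)))·exp(−(5.95−4.6)²/(2·1.2²)) = 0.332452·exp(-0.63281) = 0.176564
  p_C = (1/(1.0·√(2π)))·exp(−(5.95−5.7)²/(2·1.0²)) = 0.398942·exp(-0.03125) = 0.386668
  p_D = (1/(1.3·√(2π)))·exp(−(5.95−7.0)²/(2·1.3²)) = 0.306879·exp(-0.32618) = 0.221466
Prior × likelihood for each component:
  π_A·p_A = 0.34 × 9.15075e-25 = 3.11126e-25
  π_B·p_B = 0.11 × 0.176564 = 0.019422
  π_C·p_C = 0.46 × 0.386668 = 0.177867
  π_D·p_D = 0.09 × 0.221466 = 0.0199319
Normaliser: 3.11126e-25 + 0.019422 + 0.177867 + 0.0199319 = 0.217221
P(Population B | data) ≈ 0.0894

0.0894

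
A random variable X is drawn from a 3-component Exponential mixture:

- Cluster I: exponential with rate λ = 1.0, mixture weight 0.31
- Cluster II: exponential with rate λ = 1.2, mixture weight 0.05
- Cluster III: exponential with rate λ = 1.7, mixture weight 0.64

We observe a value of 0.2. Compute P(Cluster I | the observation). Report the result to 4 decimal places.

0.2360

By Bayes' theorem, P(k | x) = π_k f_k(x) / Σ_j π_j f_j(x).
Component likelihoods at x = 0.2:
  f_I = 1.0·e^(−1.0·0.2) = 1.0·e^(−0.2000) = 0.818731
  f_II = 1.2·e^(−1.2·0.2) = 1.2·e^(−0.2400) = 0.943953
  f_III = 1.7·e^(−1.7·0.2) = 1.7·e^(−0.3400) = 1.21001
Unnormalised posteriors:
  π_I·f_I = 0.31 × 0.818731 = 0.253807
  π_II·f_II = 0.05 × 0.943953 = 0.0471977
  π_III·f_III = 0.64 × 1.21001 = 0.774406
Marginal: 0.253807 + 0.0471977 + 0.774406 = 1.07541
So the posterior for Cluster I is 0.253807 / 1.07541 ≈ 0.2360.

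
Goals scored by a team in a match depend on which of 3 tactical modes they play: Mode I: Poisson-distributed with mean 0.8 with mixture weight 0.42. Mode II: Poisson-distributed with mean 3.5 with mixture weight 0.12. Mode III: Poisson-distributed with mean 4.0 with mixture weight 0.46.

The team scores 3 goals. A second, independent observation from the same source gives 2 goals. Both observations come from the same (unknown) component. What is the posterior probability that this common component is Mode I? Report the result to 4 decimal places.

0.1142

The responsibility of component k is π_k f_k(x) divided by Σ_j π_j f_j(x).
Since both observations come from the same component, the likelihood for component k is f_k(x₁)·f_k(x₂).
  f_I = [e^(−0.8)·0.8^3/3! = 0.0383427] × [0.143785] = 0.00551312
  f_II = [e^(−3.5)·3.5^3/3! = 0.215785] × [0.184959] = 0.0399115
  f_III = [e^(−4.0)·4.0^3/3! = 0.195367] × [0.146525] = 0.0286261
Unnormalised posteriors:
  π_I·f_I = 0.42 × 0.00551312 = 0.00231551
  π_II·f_II = 0.12 × 0.0399115 = 0.00478938
  π_III·f_III = 0.46 × 0.0286261 = 0.013168
Denominator: 0.00231551 + 0.00478938 + 0.013168 = 0.0202729
P(Mode I | x₁, x₂) ≈ 0.1142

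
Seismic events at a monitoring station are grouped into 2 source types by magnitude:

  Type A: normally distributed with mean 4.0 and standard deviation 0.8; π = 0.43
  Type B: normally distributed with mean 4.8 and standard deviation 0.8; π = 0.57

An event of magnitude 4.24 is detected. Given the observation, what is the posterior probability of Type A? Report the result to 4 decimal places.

P(component k | x) = w_k·f_k(x) / marginal(x), where marginal(x) = Σ_j w_j·f_j(x).
Component likelihoods at x = 4.24:
  p_A = (1/(0.8·√(2π)))·exp(−(4.24−4.0)²/(2·0.8²)) = 0.498678·exp(-0.04500) = 0.476735
  p_B = (1/(0.8·√(2π)))·exp(−(4.24−4.8)²/(2·0.8²)) = 0.498678·exp(-0.24500) = 0.390317
Multiply by the mixture weights:
  w_A·p_A = 0.43 × 0.476735 = 0.204996
  w_B·p_B = 0.57 × 0.390317 = 0.222481
Normaliser: 0.204996 + 0.222481 = 0.427477
P(Type A | x) = 0.204996 / 0.427477 ≈ 0.4795

0.4795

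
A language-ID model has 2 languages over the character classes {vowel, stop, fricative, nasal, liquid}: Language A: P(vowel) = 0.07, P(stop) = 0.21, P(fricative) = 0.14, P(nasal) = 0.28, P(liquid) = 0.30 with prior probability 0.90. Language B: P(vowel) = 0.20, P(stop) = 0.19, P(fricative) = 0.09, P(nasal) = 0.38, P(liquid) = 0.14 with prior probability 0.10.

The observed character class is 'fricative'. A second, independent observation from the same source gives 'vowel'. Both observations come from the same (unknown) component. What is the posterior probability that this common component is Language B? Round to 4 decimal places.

Apply Bayes' rule: the posterior for each component is proportional to its prior times its likelihood at x.
Since both observations come from the same component, the likelihood for component k is f_k(x₁)·f_k(x₂).
  p_A = [P(fricative | comp) = 0.14] × [0.07] = 0.0098
  p_B = [P(fricative | comp) = 0.09] × [0.2] = 0.018
Unnormalised posteriors:
  w_A·p_A = 0.90 × 0.0098 = 0.00882
  w_B·p_B = 0.10 × 0.018 = 0.0018
Marginal: 0.00882 + 0.0018 = 0.01062
Responsibility of Language B: 0.0018 / 0.01062 ≈ 0.1695

0.1695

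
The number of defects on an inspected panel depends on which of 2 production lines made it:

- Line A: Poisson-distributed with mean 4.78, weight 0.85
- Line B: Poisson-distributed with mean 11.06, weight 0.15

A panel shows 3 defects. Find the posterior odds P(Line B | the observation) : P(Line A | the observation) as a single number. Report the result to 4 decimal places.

0.0041

Posterior odds = (π_i f_i(x)) / (π_j f_j(x)); the normalising sum cancels.
Component likelihoods at x = 3 defects:
  L_A = e^(−4.78)·4.78^3/3! = 0.152829
  L_B = e^(−11.06)·11.06^3/3! = 0.00354664
0.000531996 / 0.129904 ≈ 0.0041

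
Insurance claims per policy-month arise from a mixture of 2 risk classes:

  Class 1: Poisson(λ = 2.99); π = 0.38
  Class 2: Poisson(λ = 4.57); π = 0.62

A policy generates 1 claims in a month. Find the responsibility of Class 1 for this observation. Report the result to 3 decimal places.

0.661

P(component k | x) = w_k·f_k(x) / marginal(x), where marginal(x) = Σ_j w_j·f_j(x).
Poisson probabilities:
  f_1 = e^(−2.99)·2.99^1/1! = 0.150359
  f_2 = e^(−4.57)·4.57^1/1! = 0.0473359
Weight by the priors:
  w_1·f_1 = 0.38 × 0.150359 = 0.0571366
  w_2·f_2 = 0.62 × 0.0473359 = 0.0293482
Marginal: 0.0571366 + 0.0293482 = 0.0864848
P(Class 1 | data) = 0.0571366 / 0.0864848 ≈ 0.661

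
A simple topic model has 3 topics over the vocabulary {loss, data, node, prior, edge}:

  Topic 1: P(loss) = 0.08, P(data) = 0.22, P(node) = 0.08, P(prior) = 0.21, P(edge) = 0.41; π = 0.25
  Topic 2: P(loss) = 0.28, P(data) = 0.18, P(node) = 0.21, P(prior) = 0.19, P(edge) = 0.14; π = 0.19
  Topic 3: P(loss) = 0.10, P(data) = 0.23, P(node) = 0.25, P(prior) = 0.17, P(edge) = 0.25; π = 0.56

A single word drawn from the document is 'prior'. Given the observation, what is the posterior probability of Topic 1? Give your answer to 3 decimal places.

0.286

The responsibility of component k is π_k f_k(x) divided by Σ_j π_j f_j(x).
Categorical probabilities:
  L_1 = P(prior | comp) = 0.21
  L_2 = P(prior | comp) = 0.19
  L_3 = P(prior | comp) = 0.17
Unnormalised posteriors:
  π_1·L_1 = 0.25 × 0.21 = 0.0525
  π_2·L_2 = 0.19 × 0.19 = 0.0361
  π_3·L_3 = 0.56 × 0.17 = 0.0952
Evidence: 0.0525 + 0.0361 + 0.0952 = 0.1838
P(Topic 1 | x) = 0.0525 / 0.1838 ≈ 0.286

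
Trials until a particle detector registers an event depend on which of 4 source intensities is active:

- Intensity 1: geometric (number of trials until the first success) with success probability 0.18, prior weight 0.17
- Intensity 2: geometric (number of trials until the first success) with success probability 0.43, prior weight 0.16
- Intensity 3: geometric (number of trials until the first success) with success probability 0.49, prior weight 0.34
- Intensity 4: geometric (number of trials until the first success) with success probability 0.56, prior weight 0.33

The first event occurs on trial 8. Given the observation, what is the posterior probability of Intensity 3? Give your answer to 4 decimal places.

0.1352

By Bayes' theorem, P(k | x) = π_k f_k(x) / Σ_j π_j f_j(x).
Geometric probabilities:
  f_1 = 0.18·(1−0.18)^7 = 0.18·0.249285 = 0.0448714
  f_2 = 0.43·(1−0.43)^7 = 0.43·0.019549 = 0.00840606
  f_3 = 0.49·(1−0.49)^7 = 0.49·0.00897411 = 0.00439731
  f_4 = 0.56·(1−0.56)^7 = 0.56·0.00319278 = 0.00178796
Weight by the priors:
  π_1·f_1 = 0.17 × 0.0448714 = 0.00762814
  π_2·f_2 = 0.16 × 0.00840606 = 0.00134497
  π_3·f_3 = 0.34 × 0.00439731 = 0.00149509
  π_4·f_4 = 0.33 × 0.00178796 = 0.000590025
Marginal: 0.00762814 + 0.00134497 + 0.00149509 + 0.000590025 = 0.0110582
P(Intensity 3 | 8) = 0.00149509 / 0.0110582 ≈ 0.1352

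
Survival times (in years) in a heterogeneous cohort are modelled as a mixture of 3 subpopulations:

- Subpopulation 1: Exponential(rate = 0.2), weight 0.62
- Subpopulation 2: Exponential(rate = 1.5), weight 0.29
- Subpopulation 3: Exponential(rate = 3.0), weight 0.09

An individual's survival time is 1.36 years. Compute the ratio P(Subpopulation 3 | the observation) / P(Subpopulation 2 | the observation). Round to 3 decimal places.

0.081

The posterior odds equal the prior odds times the likelihood ratio: (π_i/π_j)·(f_i(x)/f_j(x)).
Component likelihoods at x = 1.36 years:
  f_1 = 0.2·e^(−0.2·1.36) = 0.2·e^(−0.2720) = 0.152371
  f_2 = 1.5·e^(−1.5·1.36) = 1.5·e^(−2.0400) = 0.195043
  f_3 = 3.0·e^(−3.0·1.36) = 3.0·e^(−4.0800) = 0.0507224
Posterior odds = (π_3·f_3) / (π_2·f_2) = (0.09·0.0507224) / (0.29·0.195043) = 0.00456502 / 0.0565625 ≈ 0.081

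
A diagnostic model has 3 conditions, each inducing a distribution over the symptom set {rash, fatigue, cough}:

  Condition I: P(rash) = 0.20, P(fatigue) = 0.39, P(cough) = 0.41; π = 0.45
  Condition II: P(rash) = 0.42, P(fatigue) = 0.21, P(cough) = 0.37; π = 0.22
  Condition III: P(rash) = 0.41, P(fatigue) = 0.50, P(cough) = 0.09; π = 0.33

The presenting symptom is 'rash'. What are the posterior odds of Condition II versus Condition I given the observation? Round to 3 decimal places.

Only the two components matter; the odds are (P(Z=i) f_i(x)) / (P(Z=j) f_j(x)).
Evaluate each component's likelihood at the observed value:
  L_I = 0.2
  L_II = 0.42
  L_III = 0.41
Posterior odds = (P(Z=II)·L_II) / (P(Z=I)·L_I) = (0.22·0.42) / (0.45·0.2) = 0.0924 / 0.09 ≈ 1.027

1.027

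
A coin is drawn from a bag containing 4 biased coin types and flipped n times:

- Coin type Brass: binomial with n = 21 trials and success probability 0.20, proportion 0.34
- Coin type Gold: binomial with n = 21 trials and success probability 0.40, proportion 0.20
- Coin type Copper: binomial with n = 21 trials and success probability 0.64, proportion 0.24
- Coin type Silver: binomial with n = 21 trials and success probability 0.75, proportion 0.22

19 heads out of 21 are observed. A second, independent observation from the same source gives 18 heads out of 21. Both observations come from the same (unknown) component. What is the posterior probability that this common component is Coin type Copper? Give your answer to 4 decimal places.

0.0187

P(component k | x) = π_k·f_k(x) / marginal(x), where marginal(x) = Σ_j π_j·f_j(x).
Since both observations come from the same component, the likelihood for component k is f_k(x₁)·f_k(x₂).
  p_Brass = [C(21,19)·0.20^19·0.80^2 = 210·5.24288e-14·0.64 = 7.04643e-12] × [1.7851e-10] = 1.25786e-21
  p_Gold = [C(21,19)·0.40^19·0.60^2 = 210·2.74878e-08·0.36 = 2.07808e-06] × [1.97417e-05] = 4.10248e-11
  p_Copper = [C(21,19)·0.64^19·0.36^2 = 210·0.000207692·0.1296 = 0.00565254] × [0.0201372] = 0.000113826
  p_Silver = [C(21,19)·0.75^19·0.25^2 = 210·0.00422828·0.0625 = 0.0554962] × [0.117159] = 0.00650186
Weight by the priors:
  π_Brass·p_Brass = 0.34 × 1.25786e-21 = 4.27671e-22
  π_Gold·p_Gold = 0.20 × 4.10248e-11 = 8.20497e-12
  π_Copper·p_Copper = 0.24 × 0.000113826 = 2.73183e-05
  π_Silver·p_Silver = 0.22 × 0.00650186 = 0.00143041
Evidence: 4.27671e-22 + 8.20497e-12 + 2.73183e-05 + 0.00143041 = 0.00145773
P(Coin type Copper | data) = 2.73183e-05 / 0.00145773 ≈ 0.0187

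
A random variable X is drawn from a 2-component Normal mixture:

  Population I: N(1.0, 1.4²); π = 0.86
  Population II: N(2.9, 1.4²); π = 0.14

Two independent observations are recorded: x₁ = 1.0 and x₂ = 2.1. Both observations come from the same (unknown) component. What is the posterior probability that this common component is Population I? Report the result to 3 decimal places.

The responsibility of component k is w_k f_k(x) divided by Σ_j w_j f_j(x).
Since both observations come from the same component, the likelihood for component k is f_k(x₁)·f_k(x₂).
  L_I = [0.284959] × [0.20928] = 0.0596361
  L_II = [0.113457] × [0.242034] = 0.0274605
Weight by the priors:
  w_I·L_I = 0.86 × 0.0596361 = 0.051287
  w_II·L_II = 0.14 × 0.0274605 = 0.00384448
Denominator: 0.051287 + 0.00384448 = 0.0551315
P(Population I | data) = 0.051287 / 0.0551315 ≈ 0.930

0.930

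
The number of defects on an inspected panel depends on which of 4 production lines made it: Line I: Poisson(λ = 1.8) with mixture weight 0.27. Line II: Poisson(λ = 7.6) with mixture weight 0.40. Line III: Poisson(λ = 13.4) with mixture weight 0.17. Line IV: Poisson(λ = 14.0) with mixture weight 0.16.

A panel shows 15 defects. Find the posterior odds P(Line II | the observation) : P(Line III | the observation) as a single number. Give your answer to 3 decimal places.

0.157

Only the two components matter; the odds are (π_i f_i(x)) / (π_j f_j(x)).
Poisson probabilities:
  f_I = e^(−1.8)·1.8^15/15! = 8.52821e-10
  f_II = e^(−7.6)·7.6^15/15! = 0.0062383
  f_III = e^(−13.4)·13.4^15/15! = 0.0934386
  f_IV = e^(−14.0)·14.0^15/15! = 0.0989232
Odds = (0.40/0.17) × (0.0062383/0.0934386) = 2.35294 × 0.0667636 ≈ 0.157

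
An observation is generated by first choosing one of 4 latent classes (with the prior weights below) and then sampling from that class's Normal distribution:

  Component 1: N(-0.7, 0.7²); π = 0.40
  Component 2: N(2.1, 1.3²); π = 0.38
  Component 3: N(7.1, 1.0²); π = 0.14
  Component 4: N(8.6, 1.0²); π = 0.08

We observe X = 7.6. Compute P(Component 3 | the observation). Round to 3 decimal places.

By Bayes' theorem, P(k | x) = π_k f_k(x) / Σ_j π_j f_j(x).
Evaluate each component's likelihood at the observed value:
  f_1 = (1/(0.7·√(2π)))·exp(−(7.6−-0.7)²/(2·0.7²)) = 0.569918·exp(-70.29592) = 1.68532e-31
  f_2 = (1/(1.3·√(2π)))·exp(−(7.6−2.1)²/(2·1.3²)) = 0.306879·exp(-8.94970) = 3.98253e-05
  f_3 = (1/(1.0·√(2π)))·exp(−(7.6−7.1)²/(2·1.0²)) = 0.398942·exp(-0.12500) = 0.352065
  f_4 = (1/(1.0·√(2π)))·exp(−(7.6−8.6)²/(2·1.0²)) = 0.398942·exp(-0.50000) = 0.241971
Multiply by the mixture weights:
  π_1·f_1 = 0.40 × 1.68532e-31 = 6.74128e-32
  π_2·f_2 = 0.38 × 3.98253e-05 = 1.51336e-05
  π_3·f_3 = 0.14 × 0.352065 = 0.0492891
  π_4·f_4 = 0.08 × 0.241971 = 0.0193577
Marginal: 6.74128e-32 + 1.51336e-05 + 0.0492891 + 0.0193577 = 0.0686619
Responsibility of Component 3: 0.0492891 / 0.0686619 ≈ 0.718

0.718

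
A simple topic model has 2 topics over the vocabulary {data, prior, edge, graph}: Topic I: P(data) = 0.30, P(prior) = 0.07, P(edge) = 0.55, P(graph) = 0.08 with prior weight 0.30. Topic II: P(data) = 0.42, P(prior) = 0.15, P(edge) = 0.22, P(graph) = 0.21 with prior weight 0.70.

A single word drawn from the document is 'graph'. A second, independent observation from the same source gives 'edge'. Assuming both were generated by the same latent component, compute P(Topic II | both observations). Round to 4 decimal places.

0.7101

P(component k | x) = π_k·f_k(x) / marginal(x), where marginal(x) = Σ_j π_j·f_j(x).
Since both observations come from the same component, the likelihood for component k is f_k(x₁)·f_k(x₂).
  f_I = [P(graph | comp) = 0.08] × [0.55] = 0.044
  f_II = [P(graph | comp) = 0.21] × [0.22] = 0.0462
Unnormalised posteriors:
  π_I·f_I = 0.30 × 0.044 = 0.0132
  π_II·f_II = 0.70 × 0.0462 = 0.03234
Evidence: 0.0132 + 0.03234 = 0.04554
P(Topic II | x₁,x₂) = 0.03234 / 0.04554 ≈ 0.7101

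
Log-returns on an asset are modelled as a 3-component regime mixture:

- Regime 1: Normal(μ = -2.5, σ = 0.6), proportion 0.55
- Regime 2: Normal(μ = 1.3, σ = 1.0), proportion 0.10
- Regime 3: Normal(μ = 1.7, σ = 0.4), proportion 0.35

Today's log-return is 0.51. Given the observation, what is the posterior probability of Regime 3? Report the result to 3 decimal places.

0.125

Apply Bayes' rule: the posterior for each component is proportional to its prior times its likelihood at x.
Normal densities:
  L_1 = (1/(0.6·√(2π)))·exp(−(0.51−-2.5)²/(2·0.6²)) = 0.664904·exp(-12.58347) = 2.27943e-06
  L_2 = (1/(1.0·√(2π)))·exp(−(0.51−1.3)²/(2·1.0²)) = 0.398942·exp(-0.31205) = 0.292004
  L_3 = (1/(0.4·√(2π)))·exp(−(0.51−1.7)²/(2·0.4²)) = 0.997356·exp(-4.42531) = 0.0119388
Multiply by the mixture weights:
  w_1·L_1 = 0.55 × 2.27943e-06 = 1.25369e-06
  w_2·L_2 = 0.10 × 0.292004 = 0.0292004
  w_3·L_3 = 0.35 × 0.0119388 = 0.00417859
Normaliser: 1.25369e-06 + 0.0292004 + 0.00417859 = 0.0333802
Responsibility of Regime 3: 0.00417859 / 0.0333802 ≈ 0.125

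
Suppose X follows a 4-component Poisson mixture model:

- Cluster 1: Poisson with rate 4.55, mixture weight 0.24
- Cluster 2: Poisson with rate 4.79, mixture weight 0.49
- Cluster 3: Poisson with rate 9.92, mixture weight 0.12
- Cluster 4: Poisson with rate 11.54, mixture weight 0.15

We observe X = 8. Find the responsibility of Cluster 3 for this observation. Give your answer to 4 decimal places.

0.2123

Apply Bayes' rule: the posterior for each component is proportional to its prior times its likelihood at x.
Component likelihoods at x = 8:
  f_1 = 0.0481427
  f_2 = 0.0571338
  f_3 = 0.114386
  f_4 = 0.075922
Prior × likelihood for each component:
  P(Z=1)·f_1 = 0.24 × 0.0481427 = 0.0115543
  P(Z=2)·f_2 = 0.49 × 0.0571338 = 0.0279956
  P(Z=3)·f_3 = 0.12 × 0.114386 = 0.0137263
  P(Z=4)·f_4 = 0.15 × 0.075922 = 0.0113883
Evidence: 0.0115543 + 0.0279956 + 0.0137263 + 0.0113883 = 0.0646644
So the posterior for Cluster 3 is 0.0137263 / 0.0646644 ≈ 0.2123.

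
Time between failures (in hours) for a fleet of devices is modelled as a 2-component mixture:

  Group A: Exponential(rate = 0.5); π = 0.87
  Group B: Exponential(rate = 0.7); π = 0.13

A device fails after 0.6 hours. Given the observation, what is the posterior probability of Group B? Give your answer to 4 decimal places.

0.1565

Posterior ∝ prior × likelihood, so P(k | x) ∝ π_k f_k(x); normalise over all components.
Evaluate each component's likelihood at the observed value:
  L_A = 0.5·e^(−0.5·0.6) = 0.5·e^(−0.3000) = 0.370409
  L_B = 0.7·e^(−0.7·0.6) = 0.7·e^(−0.4200) = 0.459933
Multiply by the mixture weights:
  π_A·L_A = 0.87 × 0.370409 = 0.322256
  π_B·L_B = 0.13 × 0.459933 = 0.0597913
Evidence: 0.322256 + 0.0597913 = 0.382047
Responsibility of Group B: 0.0597913 / 0.382047 ≈ 0.1565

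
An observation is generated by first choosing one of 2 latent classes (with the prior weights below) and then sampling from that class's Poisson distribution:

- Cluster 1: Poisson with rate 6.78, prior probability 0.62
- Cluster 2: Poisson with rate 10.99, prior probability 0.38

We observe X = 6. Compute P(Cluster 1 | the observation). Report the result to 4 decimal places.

0.8583

The responsibility of component k is π_k f_k(x) divided by Σ_j π_j f_j(x).
Component likelihoods at x = 6:
  f_1 = e^(−6.78)·6.78^6/6! = 0.153295
  f_2 = e^(−10.99)·10.99^6/6! = 0.0412817
Multiply by the mixture weights:
  π_1·f_1 = 0.62 × 0.153295 = 0.0950431
  π_2·f_2 = 0.38 × 0.0412817 = 0.015687
Denominator: 0.0950431 + 0.015687 = 0.11073
P(Cluster 1 | data) ≈ 0.8583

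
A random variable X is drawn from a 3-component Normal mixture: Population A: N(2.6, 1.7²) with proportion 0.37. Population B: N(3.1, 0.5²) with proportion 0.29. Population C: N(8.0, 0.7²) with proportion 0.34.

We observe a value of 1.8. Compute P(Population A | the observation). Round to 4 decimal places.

P(component k | x) = w_k·f_k(x) / marginal(x), where marginal(x) = Σ_j w_j·f_j(x).
Component likelihoods at x = 1.8:
  f_A = (1/(1.7·√(2π)))·exp(−(1.8−2.6)²/(2·1.7²)) = 0.234672·exp(-0.11073) = 0.210074
  f_B = (1/(0.5·√(2π)))·exp(−(1.8−3.1)²/(2·0.5²)) = 0.797885·exp(-3.38000) = 0.0271659
  f_C = (1/(0.7·√(2π)))·exp(−(1.8−8.0)²/(2·0.7²)) = 0.569918·exp(-39.22449) = 5.25814e-18
Prior × likelihood for each component:
  w_A·f_A = 0.37 × 0.210074 = 0.0777275
  w_B·f_B = 0.29 × 0.0271659 = 0.00787812
  w_C·f_C = 0.34 × 5.25814e-18 = 1.78777e-18
Evidence: 0.0777275 + 0.00787812 + 1.78777e-18 = 0.0856057
So the posterior for Population A is 0.0777275 / 0.0856057 ≈ 0.9080.

0.9080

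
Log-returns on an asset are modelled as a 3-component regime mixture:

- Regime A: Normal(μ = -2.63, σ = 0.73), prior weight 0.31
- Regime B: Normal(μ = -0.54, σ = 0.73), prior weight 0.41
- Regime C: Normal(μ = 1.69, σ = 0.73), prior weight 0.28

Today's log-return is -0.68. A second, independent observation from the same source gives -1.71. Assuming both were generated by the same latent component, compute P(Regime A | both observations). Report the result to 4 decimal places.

0.0343

P(component k | x) = w_k·f_k(x) / marginal(x), where marginal(x) = Σ_j w_j·f_j(x).
Since both observations come from the same component, the likelihood for component k is f_k(x₁)·f_k(x₂).
  L_A = [(1/(0.73·√(2π)))·exp(−(-0.68−-2.63)²/(2·0.73²)) = 0.546496·exp(-3.56774) = 0.0154218] × [0.246998] = 0.00380917
  L_B = [(1/(0.73·√(2π)))·exp(−(-0.68−-0.54)²/(2·0.73²)) = 0.546496·exp(-0.01839) = 0.536538] × [0.151281] = 0.0811681
  L_C = [(1/(0.73·√(2π)))·exp(−(-0.68−1.69)²/(2·0.73²)) = 0.546496·exp(-5.27013) = 0.00281061] × [1.06437e-05] = 2.99154e-08
Weight by the priors:
  w_A·L_A = 0.31 × 0.00380917 = 0.00118084
  w_B·L_B = 0.41 × 0.0811681 = 0.0332789
  w_C·L_C = 0.28 × 2.99154e-08 = 8.3763e-09
Sum: 0.00118084 + 0.0332789 + 8.3763e-09 = 0.0344598
P(Regime A | x₁, x₂) = 0.00118084 / 0.0344598 ≈ 0.0343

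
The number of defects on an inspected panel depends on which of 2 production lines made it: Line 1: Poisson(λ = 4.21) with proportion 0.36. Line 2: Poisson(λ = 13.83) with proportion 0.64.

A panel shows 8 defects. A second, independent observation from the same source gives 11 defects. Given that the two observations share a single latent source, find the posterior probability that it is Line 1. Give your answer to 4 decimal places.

By Bayes' theorem, P(k | x) = π_k f_k(x) / Σ_j π_j f_j(x).
Since both observations come from the same component, the likelihood for component k is f_k(x₁)·f_k(x₂).
  L_1 = [e^(−4.21)·4.21^8/8! = 0.0363376] × [0.00273885] = 9.95231e-05
  L_2 = [e^(−13.83)·13.83^8/8! = 0.0327163] × [0.0874169] = 0.00285996
Multiply by the mixture weights:
  π_1·L_1 = 0.36 × 9.95231e-05 = 3.58283e-05
  π_2·L_2 = 0.64 × 0.00285996 = 0.00183037
Evidence: 3.58283e-05 + 0.00183037 = 0.0018662
Responsibility of Line 1: 3.58283e-05 / 0.0018662 ≈ 0.0192

0.0192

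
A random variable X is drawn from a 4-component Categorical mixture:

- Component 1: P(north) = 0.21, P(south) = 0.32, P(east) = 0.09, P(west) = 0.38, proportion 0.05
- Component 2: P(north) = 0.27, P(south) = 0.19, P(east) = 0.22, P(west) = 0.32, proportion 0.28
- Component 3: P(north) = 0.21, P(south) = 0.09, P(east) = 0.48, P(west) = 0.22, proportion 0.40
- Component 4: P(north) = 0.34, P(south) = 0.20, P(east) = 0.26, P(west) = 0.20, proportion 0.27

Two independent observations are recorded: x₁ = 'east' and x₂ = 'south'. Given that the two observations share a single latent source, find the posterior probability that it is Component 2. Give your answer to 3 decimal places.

0.263

The responsibility of component k is π_k f_k(x) divided by Σ_j π_j f_j(x).
Since both observations come from the same component, the likelihood for component k is f_k(x₁)·f_k(x₂).
  L_1 = [P(east | comp) = 0.09] × [0.32] = 0.0288
  L_2 = [P(east | comp) = 0.22] × [0.19] = 0.0418
  L_3 = [P(east | comp) = 0.48] × [0.09] = 0.0432
  L_4 = [P(east | comp) = 0.26] × [0.2] = 0.052
Unnormalised posteriors:
  π_1·L_1 = 0.05 × 0.0288 = 0.00144
  π_2·L_2 = 0.28 × 0.0418 = 0.011704
  π_3·L_3 = 0.40 × 0.0432 = 0.01728
  π_4·L_4 = 0.27 × 0.052 = 0.01404
Denominator: 0.00144 + 0.011704 + 0.01728 + 0.01404 = 0.044464
P(Component 2 | data) ≈ 0.263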